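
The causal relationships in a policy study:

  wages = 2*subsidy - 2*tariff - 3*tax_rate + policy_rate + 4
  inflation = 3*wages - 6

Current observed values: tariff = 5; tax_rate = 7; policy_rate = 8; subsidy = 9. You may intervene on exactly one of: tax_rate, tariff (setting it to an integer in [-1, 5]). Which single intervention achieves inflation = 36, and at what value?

Intervening on tax_rate: with other inputs at their observed values, inflation = -9*tax_rate + 54. Solving for 36 gives tax_rate = 2, within [-1, 5].
Intervening on tariff: inflation = -6*tariff + 21. Reaching 36 requires tariff = -5/2, not an integer.

set tax_rate = 2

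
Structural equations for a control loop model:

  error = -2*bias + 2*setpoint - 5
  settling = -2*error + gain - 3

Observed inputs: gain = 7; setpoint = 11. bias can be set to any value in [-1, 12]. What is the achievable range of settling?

-34 to 18

Substituting into the error equation gives error = -2*bias + 17.
settling becomes 4*bias - 30.
Linear in bias, so extremes are at the endpoints: bias = -1 gives settling = -34; bias = 12 gives settling = 18.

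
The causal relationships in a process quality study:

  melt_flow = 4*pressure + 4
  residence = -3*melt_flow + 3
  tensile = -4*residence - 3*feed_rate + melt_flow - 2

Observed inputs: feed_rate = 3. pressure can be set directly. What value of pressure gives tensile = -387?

Substituting into the residence equation gives residence = -12*pressure - 9.
tensile becomes 52*pressure + 29.
Solve 52*pressure + 29 = -387: pressure = (-387 - 29) / 52 = -8.

pressure = -8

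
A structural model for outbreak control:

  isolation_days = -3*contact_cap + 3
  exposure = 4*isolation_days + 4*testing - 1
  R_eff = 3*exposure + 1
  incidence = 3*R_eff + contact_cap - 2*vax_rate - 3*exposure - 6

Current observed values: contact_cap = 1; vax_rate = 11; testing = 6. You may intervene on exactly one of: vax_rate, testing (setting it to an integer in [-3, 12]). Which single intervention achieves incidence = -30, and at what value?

Intervening on vax_rate: incidence = -2*vax_rate + 136. Reaching -30 requires vax_rate = 83, outside [-3, 12].
Intervening on testing: with other inputs at their observed values, incidence = 24*testing - 30. Solving for -30 gives testing = 0, within [-3, 12].

set testing = 0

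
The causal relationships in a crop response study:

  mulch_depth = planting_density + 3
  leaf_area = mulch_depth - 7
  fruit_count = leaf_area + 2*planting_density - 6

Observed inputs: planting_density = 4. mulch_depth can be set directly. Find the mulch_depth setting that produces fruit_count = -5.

Intervening on mulch_depth fixes its value directly, overriding its dependence on planting_density.
Substituting into the fruit_count equation gives fruit_count = mulch_depth - 5.
Solve mulch_depth - 5 = -5: mulch_depth = (-5 + 5) / 1 = 0.

mulch_depth = 0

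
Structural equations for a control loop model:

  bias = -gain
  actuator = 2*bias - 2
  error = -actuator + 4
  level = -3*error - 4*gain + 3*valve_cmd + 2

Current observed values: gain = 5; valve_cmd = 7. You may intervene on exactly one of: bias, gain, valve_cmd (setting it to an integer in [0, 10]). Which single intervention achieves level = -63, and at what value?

set valve_cmd = 1

Intervening on bias: level = 6*bias - 15. Reaching -63 requires bias = -8, outside [0, 10].
Intervening on gain: level = -10*gain + 5. Reaching -63 requires gain = 34/5, not an integer.
Intervening on valve_cmd: with other inputs at their observed values, level = 3*valve_cmd - 66. Solving for -63 gives valve_cmd = 1, within [0, 10].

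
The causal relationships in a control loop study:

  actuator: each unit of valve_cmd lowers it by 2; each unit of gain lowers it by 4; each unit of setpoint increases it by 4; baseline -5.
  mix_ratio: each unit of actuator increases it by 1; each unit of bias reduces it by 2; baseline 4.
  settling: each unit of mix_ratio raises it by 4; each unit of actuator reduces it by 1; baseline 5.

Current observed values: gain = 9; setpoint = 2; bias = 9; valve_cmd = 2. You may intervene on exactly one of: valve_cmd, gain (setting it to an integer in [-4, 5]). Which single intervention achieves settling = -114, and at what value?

Intervening on valve_cmd: settling = -6*valve_cmd - 150. Reaching -114 requires valve_cmd = -6, outside [-4, 5].
Intervening on gain: with other inputs at their observed values, settling = -12*gain - 54. Solving for -114 gives gain = 5, within [-4, 5].

set gain = 5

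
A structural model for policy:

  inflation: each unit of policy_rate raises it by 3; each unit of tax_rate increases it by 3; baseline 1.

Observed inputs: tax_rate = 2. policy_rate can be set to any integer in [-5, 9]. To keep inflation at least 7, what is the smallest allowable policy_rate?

Substituting into the inflation equation gives inflation = 3*policy_rate + 7.
Require 3*policy_rate + 7 ≥ 7, so policy_rate ≥ 0.
The smallest integer in [-5, 9] satisfying this is 0.

policy_rate = 0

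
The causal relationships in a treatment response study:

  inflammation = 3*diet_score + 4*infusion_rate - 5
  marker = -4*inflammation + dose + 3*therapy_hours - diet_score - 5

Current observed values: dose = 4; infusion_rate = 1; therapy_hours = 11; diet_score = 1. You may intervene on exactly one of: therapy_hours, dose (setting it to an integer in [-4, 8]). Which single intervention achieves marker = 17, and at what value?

Intervening on therapy_hours: marker = 3*therapy_hours - 10. Reaching 17 requires therapy_hours = 9, outside [-4, 8].
Intervening on dose: with other inputs at their observed values, marker = dose + 19. Solving for 17 gives dose = -2, within [-4, 8].

set dose = -2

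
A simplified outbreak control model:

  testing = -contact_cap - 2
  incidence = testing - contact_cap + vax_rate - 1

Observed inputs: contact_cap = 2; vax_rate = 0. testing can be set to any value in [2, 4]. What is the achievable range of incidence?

-1 to 1

Intervening on testing fixes its value directly, overriding its dependence on contact_cap.
Substituting into the incidence equation gives incidence = testing - 3.
Linear in testing, so extremes are at the endpoints: testing = 2 gives incidence = -1; testing = 4 gives incidence = 1.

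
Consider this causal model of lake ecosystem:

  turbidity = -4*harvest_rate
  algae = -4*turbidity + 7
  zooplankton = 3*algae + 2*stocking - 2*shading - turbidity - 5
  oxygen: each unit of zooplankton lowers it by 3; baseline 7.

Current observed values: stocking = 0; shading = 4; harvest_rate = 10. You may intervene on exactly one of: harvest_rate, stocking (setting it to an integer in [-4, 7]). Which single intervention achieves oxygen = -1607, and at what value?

set stocking = 5

Intervening on harvest_rate: oxygen = -156*harvest_rate - 17. Reaching -1607 requires harvest_rate = 265/26, not an integer.
Intervening on stocking: with other inputs at their observed values, oxygen = -6*stocking - 1577. Solving for -1607 gives stocking = 5, within [-4, 7].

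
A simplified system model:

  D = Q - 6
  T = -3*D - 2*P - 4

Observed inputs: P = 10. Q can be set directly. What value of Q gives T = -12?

Q = 2

Substituting into the T equation gives T = -3*Q - 6.
Solve -3*Q - 6 = -12: Q = (-12 + 6) / -3 = 2.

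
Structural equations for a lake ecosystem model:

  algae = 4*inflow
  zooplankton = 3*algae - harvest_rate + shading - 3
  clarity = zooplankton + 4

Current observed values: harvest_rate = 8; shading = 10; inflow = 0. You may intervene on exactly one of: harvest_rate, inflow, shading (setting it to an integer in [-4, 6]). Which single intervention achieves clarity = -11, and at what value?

Intervening on harvest_rate: clarity = -harvest_rate + 11. Reaching -11 requires harvest_rate = 22, outside [-4, 6].
Intervening on inflow: clarity = 12*inflow + 3. Reaching -11 requires inflow = -7/6, not an integer.
Intervening on shading: with other inputs at their observed values, clarity = shading - 7. Solving for -11 gives shading = -4, within [-4, 6].

set shading = -4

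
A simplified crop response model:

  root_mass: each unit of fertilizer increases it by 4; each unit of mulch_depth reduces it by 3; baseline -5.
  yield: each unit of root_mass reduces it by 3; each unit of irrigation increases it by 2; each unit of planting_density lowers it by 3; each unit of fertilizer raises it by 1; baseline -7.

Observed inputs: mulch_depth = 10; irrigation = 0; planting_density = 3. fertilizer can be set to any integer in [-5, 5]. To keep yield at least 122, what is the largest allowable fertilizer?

fertilizer = -3

Substituting into the root_mass equation gives root_mass = 4*fertilizer - 35.
Substituting into the yield equation gives yield = -11*fertilizer + 89.
Require -11*fertilizer + 89 ≥ 122, so fertilizer ≤ -3.
The largest integer in [-5, 5] satisfying this is -3.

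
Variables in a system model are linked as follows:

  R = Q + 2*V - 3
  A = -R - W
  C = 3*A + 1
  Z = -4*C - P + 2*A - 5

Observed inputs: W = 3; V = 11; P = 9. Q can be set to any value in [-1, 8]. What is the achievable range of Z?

Substituting into the R equation gives R = Q + 19.
Substituting into the A equation gives A = -Q - 22.
This gives C = -3*Q - 65.
So Z = 10*Q + 202.
Linear in Q, so extremes are at the endpoints: Q = -1 gives Z = 192; Q = 8 gives Z = 282.

192 to 282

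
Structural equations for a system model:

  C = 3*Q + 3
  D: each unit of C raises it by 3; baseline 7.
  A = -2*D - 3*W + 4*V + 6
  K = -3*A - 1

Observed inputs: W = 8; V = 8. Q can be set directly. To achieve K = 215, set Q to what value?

Q = 3

Substituting into the D equation gives D = 9*Q + 16.
A becomes -18*Q - 18.
This gives K = 54*Q + 53.
Solve 54*Q + 53 = 215: Q = (215 - 53) / 54 = 3.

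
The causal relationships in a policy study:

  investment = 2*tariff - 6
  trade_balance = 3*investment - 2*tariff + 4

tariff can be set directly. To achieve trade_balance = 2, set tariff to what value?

Substituting into the trade_balance equation gives trade_balance = 4*tariff - 14.
Solve 4*tariff - 14 = 2: tariff = (2 + 14) / 4 = 4.

tariff = 4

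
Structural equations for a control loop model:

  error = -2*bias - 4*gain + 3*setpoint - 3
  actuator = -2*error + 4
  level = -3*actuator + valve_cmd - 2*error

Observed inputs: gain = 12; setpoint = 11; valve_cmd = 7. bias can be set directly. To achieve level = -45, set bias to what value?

Substituting into the error equation gives error = -2*bias - 18.
Substituting into the actuator equation gives actuator = 4*bias + 40.
level becomes -8*bias - 77.
Solve -8*bias - 77 = -45: bias = (-45 + 77) / -8 = -4.

bias = -4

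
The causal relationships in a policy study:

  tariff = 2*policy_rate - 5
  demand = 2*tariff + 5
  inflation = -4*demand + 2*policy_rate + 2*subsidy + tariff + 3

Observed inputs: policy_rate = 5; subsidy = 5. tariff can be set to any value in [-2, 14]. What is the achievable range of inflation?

-95 to 17

Intervening on tariff fixes its value directly, overriding its dependence on policy_rate.
Substituting into the inflation equation gives inflation = -7*tariff + 3.
Linear in tariff, so extremes are at the endpoints: tariff = -2 gives inflation = 17; tariff = 14 gives inflation = -95.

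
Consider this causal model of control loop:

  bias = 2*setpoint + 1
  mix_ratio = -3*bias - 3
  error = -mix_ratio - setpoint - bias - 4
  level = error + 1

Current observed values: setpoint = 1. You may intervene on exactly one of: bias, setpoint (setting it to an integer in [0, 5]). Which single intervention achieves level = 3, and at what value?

Intervening on bias: with other inputs at their observed values, level = 2*bias - 1. Solving for 3 gives bias = 2, within [0, 5].
Intervening on setpoint: level = 3*setpoint + 2. Reaching 3 requires setpoint = 1/3, not an integer.

set bias = 2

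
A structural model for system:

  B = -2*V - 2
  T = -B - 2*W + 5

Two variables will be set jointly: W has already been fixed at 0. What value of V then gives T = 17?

With W held at 0:
Substituting into the T equation gives T = 2*V + 7.
Solve 2*V + 7 = 17: V = (17 - 7) / 2 = 5.

V = 5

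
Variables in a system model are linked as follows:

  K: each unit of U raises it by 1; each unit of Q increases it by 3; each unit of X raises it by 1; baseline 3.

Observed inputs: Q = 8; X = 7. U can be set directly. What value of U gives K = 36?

Substituting into the K equation gives K = U + 34.
Solve U + 34 = 36: U = (36 - 34) / 1 = 2.

U = 2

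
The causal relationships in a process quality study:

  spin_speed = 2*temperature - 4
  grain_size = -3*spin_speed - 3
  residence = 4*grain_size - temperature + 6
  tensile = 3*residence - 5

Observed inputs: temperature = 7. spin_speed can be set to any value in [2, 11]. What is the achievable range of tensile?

-440 to -116

Intervening on spin_speed fixes its value directly, overriding its dependence on temperature.
Substituting into the residence equation gives residence = -12*spin_speed - 13.
Substituting into the tensile equation gives tensile = -36*spin_speed - 44.
Linear in spin_speed, so extremes are at the endpoints: spin_speed = 2 gives tensile = -116; spin_speed = 11 gives tensile = -440.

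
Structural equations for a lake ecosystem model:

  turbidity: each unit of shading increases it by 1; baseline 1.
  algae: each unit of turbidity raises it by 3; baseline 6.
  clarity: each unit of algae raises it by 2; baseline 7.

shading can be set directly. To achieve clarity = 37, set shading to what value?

shading = 2

Substituting into the algae equation gives algae = 3*shading + 9.
This gives clarity = 6*shading + 25.
Solve 6*shading + 25 = 37: shading = (37 - 25) / 6 = 2.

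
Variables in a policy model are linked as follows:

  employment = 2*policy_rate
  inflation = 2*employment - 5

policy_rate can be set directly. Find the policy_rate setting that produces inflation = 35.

policy_rate = 10

Substituting into the inflation equation gives inflation = 4*policy_rate - 5.
Solve 4*policy_rate - 5 = 35: policy_rate = (35 + 5) / 4 = 10.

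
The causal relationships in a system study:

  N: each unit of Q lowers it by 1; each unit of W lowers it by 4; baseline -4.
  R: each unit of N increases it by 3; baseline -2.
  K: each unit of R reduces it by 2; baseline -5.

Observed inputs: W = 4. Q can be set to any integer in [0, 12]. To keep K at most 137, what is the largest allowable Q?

Q = 3

Substituting into the N equation gives N = -Q - 20.
Substituting into the R equation gives R = -3*Q - 62.
So K = 6*Q + 119.
Require 6*Q + 119 ≤ 137, so Q ≤ 3.
The largest integer in [0, 12] satisfying this is 3.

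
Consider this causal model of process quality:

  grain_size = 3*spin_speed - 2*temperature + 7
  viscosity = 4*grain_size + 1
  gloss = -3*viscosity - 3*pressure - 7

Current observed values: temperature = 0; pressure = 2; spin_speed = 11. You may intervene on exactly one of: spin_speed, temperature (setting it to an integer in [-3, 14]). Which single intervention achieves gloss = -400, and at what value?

set temperature = 4

Intervening on spin_speed: gloss = -36*spin_speed - 100. Reaching -400 requires spin_speed = 25/3, not an integer.
Intervening on temperature: with other inputs at their observed values, gloss = 24*temperature - 496. Solving for -400 gives temperature = 4, within [-3, 14].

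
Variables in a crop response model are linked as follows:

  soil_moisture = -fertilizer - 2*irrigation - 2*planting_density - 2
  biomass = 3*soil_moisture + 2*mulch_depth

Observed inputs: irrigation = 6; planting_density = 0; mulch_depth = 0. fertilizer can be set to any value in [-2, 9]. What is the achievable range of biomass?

Substituting into the soil_moisture equation gives soil_moisture = -fertilizer - 14.
biomass becomes -3*fertilizer - 42.
Linear in fertilizer, so extremes are at the endpoints: fertilizer = -2 gives biomass = -36; fertilizer = 9 gives biomass = -69.

-69 to -36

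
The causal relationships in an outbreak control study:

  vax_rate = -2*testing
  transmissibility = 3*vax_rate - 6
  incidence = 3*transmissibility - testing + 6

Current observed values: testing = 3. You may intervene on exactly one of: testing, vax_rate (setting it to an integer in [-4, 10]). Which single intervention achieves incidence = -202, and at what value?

set testing = 10

Intervening on testing: with other inputs at their observed values, incidence = -19*testing - 12. Solving for -202 gives testing = 10, within [-4, 10].
Intervening on vax_rate: incidence = 9*vax_rate - 15. Reaching -202 requires vax_rate = -187/9, not an integer.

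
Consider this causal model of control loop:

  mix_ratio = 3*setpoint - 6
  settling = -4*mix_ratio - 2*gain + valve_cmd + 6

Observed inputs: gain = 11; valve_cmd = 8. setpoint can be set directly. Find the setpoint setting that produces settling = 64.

setpoint = -4

Substituting into the settling equation gives settling = -12*setpoint + 16.
Solve -12*setpoint + 16 = 64: setpoint = (64 - 16) / -12 = -4.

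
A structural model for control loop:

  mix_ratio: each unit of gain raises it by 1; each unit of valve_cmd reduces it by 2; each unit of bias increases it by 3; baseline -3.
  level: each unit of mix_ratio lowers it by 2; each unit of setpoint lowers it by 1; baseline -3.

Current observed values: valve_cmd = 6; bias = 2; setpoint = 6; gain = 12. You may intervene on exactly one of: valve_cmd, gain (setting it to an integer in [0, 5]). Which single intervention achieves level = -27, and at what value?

set valve_cmd = 3

Intervening on valve_cmd: with other inputs at their observed values, level = 4*valve_cmd - 39. Solving for -27 gives valve_cmd = 3, within [0, 5].
Intervening on gain: level = -2*gain + 9. Reaching -27 requires gain = 18, outside [0, 5].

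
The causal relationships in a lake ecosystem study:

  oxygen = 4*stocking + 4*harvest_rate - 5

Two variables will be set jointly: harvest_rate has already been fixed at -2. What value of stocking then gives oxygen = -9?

With harvest_rate held at -2:
Substituting into the oxygen equation gives oxygen = 4*stocking - 13.
Solve 4*stocking - 13 = -9: stocking = (-9 + 13) / 4 = 1.

stocking = 1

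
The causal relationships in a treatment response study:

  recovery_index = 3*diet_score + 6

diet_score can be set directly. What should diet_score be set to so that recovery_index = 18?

Solve 3*diet_score + 6 = 18: diet_score = (18 - 6) / 3 = 4.

diet_score = 4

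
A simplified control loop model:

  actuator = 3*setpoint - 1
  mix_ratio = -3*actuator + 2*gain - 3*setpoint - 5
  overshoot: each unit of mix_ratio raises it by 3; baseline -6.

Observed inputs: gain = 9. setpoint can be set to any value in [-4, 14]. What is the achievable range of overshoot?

Substituting into the mix_ratio equation gives mix_ratio = -12*setpoint + 16.
overshoot becomes -36*setpoint + 42.
Linear in setpoint, so extremes are at the endpoints: setpoint = -4 gives overshoot = 186; setpoint = 14 gives overshoot = -462.

-462 to 186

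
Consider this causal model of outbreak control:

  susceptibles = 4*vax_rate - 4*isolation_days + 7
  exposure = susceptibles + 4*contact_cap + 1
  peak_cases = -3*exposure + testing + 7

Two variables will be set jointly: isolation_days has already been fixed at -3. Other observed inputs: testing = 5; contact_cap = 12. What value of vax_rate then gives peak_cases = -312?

With isolation_days held at -3:
Substituting into the susceptibles equation gives susceptibles = 4*vax_rate + 19.
Substituting into the exposure equation gives exposure = 4*vax_rate + 68.
Substituting into the peak_cases equation gives peak_cases = -12*vax_rate - 192.
Solve -12*vax_rate - 192 = -312: vax_rate = (-312 + 192) / -12 = 10.

vax_rate = 10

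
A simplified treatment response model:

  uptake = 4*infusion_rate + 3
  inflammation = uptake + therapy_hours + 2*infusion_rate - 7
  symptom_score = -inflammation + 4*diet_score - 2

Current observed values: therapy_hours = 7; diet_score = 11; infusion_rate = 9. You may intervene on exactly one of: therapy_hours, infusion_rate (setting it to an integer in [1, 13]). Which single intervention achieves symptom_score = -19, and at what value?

set therapy_hours = 11

Intervening on therapy_hours: with other inputs at their observed values, symptom_score = -therapy_hours - 8. Solving for -19 gives therapy_hours = 11, within [1, 13].
Intervening on infusion_rate: symptom_score = -6*infusion_rate + 39. Reaching -19 requires infusion_rate = 29/3, not an integer.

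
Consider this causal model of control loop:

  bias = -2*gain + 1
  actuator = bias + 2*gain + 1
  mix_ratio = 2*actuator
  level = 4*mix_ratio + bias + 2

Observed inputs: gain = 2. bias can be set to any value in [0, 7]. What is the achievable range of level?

Intervening on bias fixes its value directly, overriding its dependence on gain.
Substituting into the actuator equation gives actuator = bias + 5.
This gives mix_ratio = 2*bias + 10.
Substituting into the level equation gives level = 9*bias + 42.
Linear in bias, so extremes are at the endpoints: bias = 0 gives level = 42; bias = 7 gives level = 105.

42 to 105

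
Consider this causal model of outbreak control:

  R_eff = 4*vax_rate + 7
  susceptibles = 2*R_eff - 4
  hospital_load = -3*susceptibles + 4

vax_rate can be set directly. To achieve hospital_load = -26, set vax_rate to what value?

vax_rate = 0

Substituting into the susceptibles equation gives susceptibles = 8*vax_rate + 10.
Substituting into the hospital_load equation gives hospital_load = -24*vax_rate - 26.
Solve -24*vax_rate - 26 = -26: vax_rate = (-26 + 26) / -24 = 0.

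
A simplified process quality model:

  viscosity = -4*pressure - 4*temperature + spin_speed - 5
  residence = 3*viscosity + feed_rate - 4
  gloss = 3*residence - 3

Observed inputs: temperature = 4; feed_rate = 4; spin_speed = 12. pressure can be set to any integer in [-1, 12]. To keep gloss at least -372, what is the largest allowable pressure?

pressure = 8

Substituting into the viscosity equation gives viscosity = -4*pressure - 9.
So residence = -12*pressure - 27.
Substituting into the gloss equation gives gloss = -36*pressure - 84.
Require -36*pressure - 84 ≥ -372, so pressure ≤ 8.
The largest integer in [-1, 12] satisfying this is 8.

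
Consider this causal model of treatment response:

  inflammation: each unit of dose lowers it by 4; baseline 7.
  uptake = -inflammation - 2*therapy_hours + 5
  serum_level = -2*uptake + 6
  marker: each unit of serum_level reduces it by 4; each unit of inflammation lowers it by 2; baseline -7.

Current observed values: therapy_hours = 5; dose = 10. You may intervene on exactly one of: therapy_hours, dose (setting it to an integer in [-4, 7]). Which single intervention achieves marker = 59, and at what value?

Intervening on therapy_hours: marker = -16*therapy_hours + 339. Reaching 59 requires therapy_hours = 35/2, not an integer.
Intervening on dose: with other inputs at their observed values, marker = 40*dose - 141. Solving for 59 gives dose = 5, within [-4, 7].

set dose = 5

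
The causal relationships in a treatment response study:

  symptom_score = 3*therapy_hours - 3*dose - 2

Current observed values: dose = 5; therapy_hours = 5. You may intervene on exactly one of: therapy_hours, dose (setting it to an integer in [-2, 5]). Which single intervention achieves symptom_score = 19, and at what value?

set dose = -2

Intervening on therapy_hours: symptom_score = 3*therapy_hours - 17. Reaching 19 requires therapy_hours = 12, outside [-2, 5].
Intervening on dose: with other inputs at their observed values, symptom_score = -3*dose + 13. Solving for 19 gives dose = -2, within [-2, 5].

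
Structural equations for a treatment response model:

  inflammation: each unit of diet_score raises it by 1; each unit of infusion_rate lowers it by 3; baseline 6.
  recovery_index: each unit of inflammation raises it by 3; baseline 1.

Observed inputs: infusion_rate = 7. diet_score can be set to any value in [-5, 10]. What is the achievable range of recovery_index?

Substituting into the inflammation equation gives inflammation = diet_score - 15.
Substituting into the recovery_index equation gives recovery_index = 3*diet_score - 44.
Linear in diet_score, so extremes are at the endpoints: diet_score = -5 gives recovery_index = -59; diet_score = 10 gives recovery_index = -14.

-59 to -14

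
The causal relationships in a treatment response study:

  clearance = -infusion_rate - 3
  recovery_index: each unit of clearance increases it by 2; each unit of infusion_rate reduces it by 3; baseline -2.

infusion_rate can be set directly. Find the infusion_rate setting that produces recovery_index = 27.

infusion_rate = -7

Substituting into the recovery_index equation gives recovery_index = -5*infusion_rate - 8.
Solve -5*infusion_rate - 8 = 27: infusion_rate = (27 + 8) / -5 = -7.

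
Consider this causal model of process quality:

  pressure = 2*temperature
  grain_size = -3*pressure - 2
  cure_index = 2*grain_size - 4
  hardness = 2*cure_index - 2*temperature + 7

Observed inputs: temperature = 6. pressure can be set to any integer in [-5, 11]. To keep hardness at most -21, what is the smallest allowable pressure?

Intervening on pressure fixes its value directly, overriding its dependence on temperature.
Substituting into the cure_index equation gives cure_index = -6*pressure - 8.
This gives hardness = -12*pressure - 21.
Require -12*pressure - 21 ≤ -21, so pressure ≥ 0.
The smallest integer in [-5, 11] satisfying this is 0.

pressure = 0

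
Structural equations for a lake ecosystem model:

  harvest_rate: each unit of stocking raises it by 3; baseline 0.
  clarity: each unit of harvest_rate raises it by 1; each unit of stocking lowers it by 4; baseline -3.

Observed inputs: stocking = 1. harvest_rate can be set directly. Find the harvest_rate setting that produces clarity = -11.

harvest_rate = -4

Intervening on harvest_rate fixes its value directly, overriding its dependence on stocking.
Substituting into the clarity equation gives clarity = harvest_rate - 7.
Solve harvest_rate - 7 = -11: harvest_rate = (-11 + 7) / 1 = -4.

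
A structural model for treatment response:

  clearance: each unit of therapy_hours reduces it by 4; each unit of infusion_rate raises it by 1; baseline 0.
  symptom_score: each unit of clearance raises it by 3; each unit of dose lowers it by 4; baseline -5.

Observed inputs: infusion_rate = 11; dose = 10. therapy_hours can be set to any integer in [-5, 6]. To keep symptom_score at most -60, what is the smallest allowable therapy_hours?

Substituting into the clearance equation gives clearance = -4*therapy_hours + 11.
Substituting into the symptom_score equation gives symptom_score = -12*therapy_hours - 12.
Require -12*therapy_hours - 12 ≤ -60, so therapy_hours ≥ 4.
The smallest integer in [-5, 6] satisfying this is 4.

therapy_hours = 4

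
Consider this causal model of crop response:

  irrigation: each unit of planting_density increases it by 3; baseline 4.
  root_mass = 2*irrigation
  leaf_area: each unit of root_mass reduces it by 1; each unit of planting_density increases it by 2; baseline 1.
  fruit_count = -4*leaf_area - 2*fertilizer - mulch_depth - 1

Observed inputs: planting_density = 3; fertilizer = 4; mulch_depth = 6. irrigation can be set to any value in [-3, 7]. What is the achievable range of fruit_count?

Intervening on irrigation fixes its value directly, overriding its dependence on planting_density.
Substituting into the leaf_area equation gives leaf_area = -2*irrigation + 7.
Substituting into the fruit_count equation gives fruit_count = 8*irrigation - 43.
Linear in irrigation, so extremes are at the endpoints: irrigation = -3 gives fruit_count = -67; irrigation = 7 gives fruit_count = 13.

-67 to 13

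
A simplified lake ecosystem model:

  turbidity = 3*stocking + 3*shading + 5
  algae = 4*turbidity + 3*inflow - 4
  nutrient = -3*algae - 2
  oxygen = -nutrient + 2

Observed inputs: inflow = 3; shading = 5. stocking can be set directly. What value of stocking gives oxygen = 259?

Substituting into the turbidity equation gives turbidity = 3*stocking + 20.
Substituting into the algae equation gives algae = 12*stocking + 85.
This gives nutrient = -36*stocking - 257.
Substituting into the oxygen equation gives oxygen = 36*stocking + 259.
Solve 36*stocking + 259 = 259: stocking = (259 - 259) / 36 = 0.

stocking = 0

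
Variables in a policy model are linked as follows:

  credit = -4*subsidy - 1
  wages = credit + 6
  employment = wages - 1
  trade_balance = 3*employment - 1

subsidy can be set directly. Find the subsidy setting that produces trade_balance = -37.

subsidy = 4

Substituting into the wages equation gives wages = -4*subsidy + 5.
So employment = -4*subsidy + 4.
Substituting into the trade_balance equation gives trade_balance = -12*subsidy + 11.
Solve -12*subsidy + 11 = -37: subsidy = (-37 - 11) / -12 = 4.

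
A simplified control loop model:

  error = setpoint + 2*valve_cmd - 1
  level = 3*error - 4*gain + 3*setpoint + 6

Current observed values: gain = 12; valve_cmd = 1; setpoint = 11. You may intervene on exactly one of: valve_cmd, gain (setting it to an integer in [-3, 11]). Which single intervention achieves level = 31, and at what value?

set gain = 11

Intervening on valve_cmd: level = 6*valve_cmd + 21. Reaching 31 requires valve_cmd = 5/3, not an integer.
Intervening on gain: with other inputs at their observed values, level = -4*gain + 75. Solving for 31 gives gain = 11, within [-3, 11].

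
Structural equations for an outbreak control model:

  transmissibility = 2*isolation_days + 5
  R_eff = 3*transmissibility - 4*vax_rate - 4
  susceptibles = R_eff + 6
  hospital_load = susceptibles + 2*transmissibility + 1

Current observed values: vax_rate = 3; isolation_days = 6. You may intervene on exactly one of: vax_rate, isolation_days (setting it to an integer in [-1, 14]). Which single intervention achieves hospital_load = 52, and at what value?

set vax_rate = 9

Intervening on vax_rate: with other inputs at their observed values, hospital_load = -4*vax_rate + 88. Solving for 52 gives vax_rate = 9, within [-1, 14].
Intervening on isolation_days: hospital_load = 10*isolation_days + 16. Reaching 52 requires isolation_days = 18/5, not an integer.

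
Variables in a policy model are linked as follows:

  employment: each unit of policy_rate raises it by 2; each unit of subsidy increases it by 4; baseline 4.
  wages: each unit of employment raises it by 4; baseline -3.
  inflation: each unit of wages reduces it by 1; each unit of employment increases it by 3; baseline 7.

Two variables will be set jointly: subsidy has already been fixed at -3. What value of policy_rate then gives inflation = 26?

policy_rate = -4

With subsidy held at -3:
Substituting into the employment equation gives employment = 2*policy_rate - 8.
wages becomes 8*policy_rate - 35.
So inflation = -2*policy_rate + 18.
Solve -2*policy_rate + 18 = 26: policy_rate = (26 - 18) / -2 = -4.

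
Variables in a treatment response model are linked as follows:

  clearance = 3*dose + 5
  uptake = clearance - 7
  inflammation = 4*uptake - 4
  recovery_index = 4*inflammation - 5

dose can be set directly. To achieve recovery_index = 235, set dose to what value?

dose = 6

Substituting into the uptake equation gives uptake = 3*dose - 2.
Substituting into the inflammation equation gives inflammation = 12*dose - 12.
So recovery_index = 48*dose - 53.
Solve 48*dose - 53 = 235: dose = (235 + 53) / 48 = 6.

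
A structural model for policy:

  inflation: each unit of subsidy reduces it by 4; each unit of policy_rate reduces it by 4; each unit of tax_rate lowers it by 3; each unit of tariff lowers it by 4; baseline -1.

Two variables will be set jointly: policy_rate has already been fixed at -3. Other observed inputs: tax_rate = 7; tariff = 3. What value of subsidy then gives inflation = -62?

With policy_rate held at -3:
Substituting into the inflation equation gives inflation = -4*subsidy - 22.
Solve -4*subsidy - 22 = -62: subsidy = (-62 + 22) / -4 = 10.

subsidy = 10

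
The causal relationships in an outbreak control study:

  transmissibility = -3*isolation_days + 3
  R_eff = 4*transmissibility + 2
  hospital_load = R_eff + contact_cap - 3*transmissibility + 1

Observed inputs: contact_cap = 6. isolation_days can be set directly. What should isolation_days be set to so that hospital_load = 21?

Substituting into the R_eff equation gives R_eff = -12*isolation_days + 14.
Substituting into the hospital_load equation gives hospital_load = -3*isolation_days + 12.
Solve -3*isolation_days + 12 = 21: isolation_days = (21 - 12) / -3 = -3.

isolation_days = -3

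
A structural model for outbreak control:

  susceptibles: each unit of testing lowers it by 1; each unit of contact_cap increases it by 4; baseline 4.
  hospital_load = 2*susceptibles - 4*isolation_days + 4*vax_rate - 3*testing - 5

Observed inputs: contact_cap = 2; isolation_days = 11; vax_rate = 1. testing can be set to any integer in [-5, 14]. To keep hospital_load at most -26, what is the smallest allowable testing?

testing = 1

Substituting into the susceptibles equation gives susceptibles = -testing + 12.
Substituting into the hospital_load equation gives hospital_load = -5*testing - 21.
Require -5*testing - 21 ≤ -26, so testing ≥ 1.
The smallest integer in [-5, 14] satisfying this is 1.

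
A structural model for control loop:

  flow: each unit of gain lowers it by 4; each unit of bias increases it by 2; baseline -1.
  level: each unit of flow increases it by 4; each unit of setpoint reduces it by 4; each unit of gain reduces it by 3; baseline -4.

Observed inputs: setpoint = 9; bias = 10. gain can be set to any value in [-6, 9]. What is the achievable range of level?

Substituting into the flow equation gives flow = -4*gain + 19.
Substituting into the level equation gives level = -19*gain + 36.
Linear in gain, so extremes are at the endpoints: gain = -6 gives level = 150; gain = 9 gives level = -135.

-135 to 150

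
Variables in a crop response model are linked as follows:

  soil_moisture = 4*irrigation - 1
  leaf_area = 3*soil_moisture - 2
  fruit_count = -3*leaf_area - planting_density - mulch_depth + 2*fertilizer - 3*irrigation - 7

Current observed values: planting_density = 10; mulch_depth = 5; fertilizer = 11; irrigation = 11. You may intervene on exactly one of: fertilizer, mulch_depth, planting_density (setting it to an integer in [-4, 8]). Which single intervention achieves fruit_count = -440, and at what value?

Intervening on fertilizer: with other inputs at their observed values, fruit_count = 2*fertilizer - 436. Solving for -440 gives fertilizer = -2, within [-4, 8].
Intervening on mulch_depth: fruit_count = -mulch_depth - 409. Reaching -440 requires mulch_depth = 31, outside [-4, 8].
Intervening on planting_density: fruit_count = -planting_density - 404. Reaching -440 requires planting_density = 36, outside [-4, 8].

set fertilizer = -2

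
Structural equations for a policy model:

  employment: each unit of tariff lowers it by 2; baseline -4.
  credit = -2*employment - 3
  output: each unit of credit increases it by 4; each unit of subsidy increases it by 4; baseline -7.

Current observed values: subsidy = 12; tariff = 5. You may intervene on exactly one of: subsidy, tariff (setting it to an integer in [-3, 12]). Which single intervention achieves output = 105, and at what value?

set subsidy = 3

Intervening on subsidy: with other inputs at their observed values, output = 4*subsidy + 93. Solving for 105 gives subsidy = 3, within [-3, 12].
Intervening on tariff: output = 16*tariff + 61. Reaching 105 requires tariff = 11/4, not an integer.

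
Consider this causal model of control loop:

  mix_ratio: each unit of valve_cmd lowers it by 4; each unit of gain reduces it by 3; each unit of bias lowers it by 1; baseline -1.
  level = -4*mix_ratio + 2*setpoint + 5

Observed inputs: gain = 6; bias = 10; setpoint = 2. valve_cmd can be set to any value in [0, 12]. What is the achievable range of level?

125 to 317

Substituting into the mix_ratio equation gives mix_ratio = -4*valve_cmd - 29.
This gives level = 16*valve_cmd + 125.
Linear in valve_cmd, so extremes are at the endpoints: valve_cmd = 0 gives level = 125; valve_cmd = 12 gives level = 317.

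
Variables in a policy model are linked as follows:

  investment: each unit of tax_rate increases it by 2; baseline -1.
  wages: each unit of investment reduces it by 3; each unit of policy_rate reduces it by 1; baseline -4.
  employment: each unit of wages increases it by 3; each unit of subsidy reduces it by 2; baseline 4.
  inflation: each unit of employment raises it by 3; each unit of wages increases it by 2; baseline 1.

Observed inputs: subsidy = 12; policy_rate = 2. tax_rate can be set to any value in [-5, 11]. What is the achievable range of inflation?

-818 to 238

Substituting into the wages equation gives wages = -6*tax_rate - 3.
Substituting into the employment equation gives employment = -18*tax_rate - 29.
Substituting into the inflation equation gives inflation = -66*tax_rate - 92.
Linear in tax_rate, so extremes are at the endpoints: tax_rate = -5 gives inflation = 238; tax_rate = 11 gives inflation = -818.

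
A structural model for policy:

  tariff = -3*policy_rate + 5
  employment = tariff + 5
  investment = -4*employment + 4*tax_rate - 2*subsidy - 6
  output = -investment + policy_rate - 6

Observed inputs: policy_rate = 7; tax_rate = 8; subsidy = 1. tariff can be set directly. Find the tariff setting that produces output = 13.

Intervening on tariff fixes its value directly, overriding its dependence on policy_rate.
Substituting into the investment equation gives investment = -4*tariff + 4.
Substituting into the output equation gives output = 4*tariff - 3.
Solve 4*tariff - 3 = 13: tariff = (13 + 3) / 4 = 4.

tariff = 4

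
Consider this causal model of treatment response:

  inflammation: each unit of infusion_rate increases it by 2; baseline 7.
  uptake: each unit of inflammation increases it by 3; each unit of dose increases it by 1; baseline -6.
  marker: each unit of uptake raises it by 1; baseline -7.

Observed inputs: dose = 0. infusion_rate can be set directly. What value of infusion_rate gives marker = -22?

infusion_rate = -5

Substituting into the uptake equation gives uptake = 6*infusion_rate + 15.
Substituting into the marker equation gives marker = 6*infusion_rate + 8.
Solve 6*infusion_rate + 8 = -22: infusion_rate = (-22 - 8) / 6 = -5.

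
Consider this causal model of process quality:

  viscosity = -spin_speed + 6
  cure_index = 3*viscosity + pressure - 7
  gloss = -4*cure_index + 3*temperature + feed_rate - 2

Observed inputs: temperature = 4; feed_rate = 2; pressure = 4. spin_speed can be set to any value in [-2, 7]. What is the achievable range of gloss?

-72 to 36

Substituting into the cure_index equation gives cure_index = -3*spin_speed + 15.
Substituting into the gloss equation gives gloss = 12*spin_speed - 48.
Linear in spin_speed, so extremes are at the endpoints: spin_speed = -2 gives gloss = -72; spin_speed = 7 gives gloss = 36.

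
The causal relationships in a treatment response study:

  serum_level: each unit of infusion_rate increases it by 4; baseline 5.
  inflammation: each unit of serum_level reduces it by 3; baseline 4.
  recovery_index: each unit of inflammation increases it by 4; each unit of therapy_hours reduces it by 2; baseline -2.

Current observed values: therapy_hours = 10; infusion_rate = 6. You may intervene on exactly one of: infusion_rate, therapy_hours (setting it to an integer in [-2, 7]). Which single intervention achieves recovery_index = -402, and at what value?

set infusion_rate = 7

Intervening on infusion_rate: with other inputs at their observed values, recovery_index = -48*infusion_rate - 66. Solving for -402 gives infusion_rate = 7, within [-2, 7].
Intervening on therapy_hours: recovery_index = -2*therapy_hours - 334. Reaching -402 requires therapy_hours = 34, outside [-2, 7].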